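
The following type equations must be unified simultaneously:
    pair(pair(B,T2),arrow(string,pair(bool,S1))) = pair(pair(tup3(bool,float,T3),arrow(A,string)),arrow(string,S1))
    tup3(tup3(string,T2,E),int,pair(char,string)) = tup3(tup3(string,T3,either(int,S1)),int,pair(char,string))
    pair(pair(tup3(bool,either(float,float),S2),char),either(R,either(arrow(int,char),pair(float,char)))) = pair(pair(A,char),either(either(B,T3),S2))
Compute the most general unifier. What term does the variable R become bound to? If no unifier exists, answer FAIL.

FAIL

Decompose pair/2: pair(B,T2) = pair(tup3(bool,float,T3),arrow(A,string)),  arrow(string,pair(bool,S1)) = arrow(string,S1).
Decompose pair/2: B = tup3(bool,float,T3),  T2 = arrow(A,string).
Bind B := tup3(bool,float,T3); substituting into the one remaining equation that mentions B gives: pair(pair(tup3(bool,either(float,float),S2),char),either(R,either(arrow(int,char),pair(float,char)))) = pair(pair(A,char),either(either(tup3(bool,float,T3),T3),S2)).
Bind T2 := arrow(A,string); substituting into the one remaining equation that mentions T2 gives: tup3(tup3(string,arrow(A,string),E),int,pair(char,string)) = tup3(tup3(string,T3,either(int,S1)),int,pair(char,string)).
Decompose arrow/2: string = string,  pair(bool,S1) = S1.
Delete trivial equation string = string.
Occurs check fails: S1 occurs in pair(bool,S1); the equation S1 = pair(bool,S1) has no finite solution.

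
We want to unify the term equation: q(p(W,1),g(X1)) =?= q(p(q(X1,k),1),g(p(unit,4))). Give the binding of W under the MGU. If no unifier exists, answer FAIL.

Decompose q/2: p(W,1) =?= p(q(X1,k),1),  g(X1) =?= g(p(unit,4)).
Decompose p/2: W =?= q(X1,k),  1 =?= 1.
Bind W := q(X1,k); no other remaining equation mentions W.
Delete trivial equation 1 =?= 1.
Decompose g/1: X1 =?= p(unit,4).
Bind X1 := p(unit,4). Substituting into the earlier binding gives W := q(p(unit,4),k).
MGU = { W ↦ q(p(unit,4),k), X1 ↦ p(unit,4) }, so W ↦ q(p(unit,4),k).

q(p(unit,4),k)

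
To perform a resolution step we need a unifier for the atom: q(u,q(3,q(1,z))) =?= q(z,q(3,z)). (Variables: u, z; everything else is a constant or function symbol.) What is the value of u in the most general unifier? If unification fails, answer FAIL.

FAIL

Decompose q/2: u =?= z,  q(3,q(1,z)) =?= q(3,z).
Bind u := z; no other remaining equation mentions u.
Decompose q/2: 3 =?= 3,  q(1,z) =?= z.
Delete trivial equation 3 =?= 3.
Occurs check fails: z occurs in q(1,z); the equation z =?= q(1,z) has no finite solution.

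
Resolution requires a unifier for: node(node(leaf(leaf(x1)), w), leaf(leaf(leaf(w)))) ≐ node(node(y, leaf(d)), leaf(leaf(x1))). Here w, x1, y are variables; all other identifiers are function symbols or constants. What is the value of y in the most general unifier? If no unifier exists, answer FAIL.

leaf(leaf(leaf(leaf(d))))

Decompose node/2: node(leaf(leaf(x1)), w) ≐ node(y, leaf(d)),  leaf(leaf(leaf(w))) ≐ leaf(leaf(x1)).
Decompose node/2: leaf(leaf(x1)) ≐ y,  w ≐ leaf(d).
Bind y := leaf(leaf(x1)); no other remaining equation mentions y.
Bind w := leaf(d); substituting into the remaining equation gives: leaf(leaf(leaf(leaf(d)))) ≐ leaf(leaf(x1)).
Decompose leaf/1: leaf(leaf(leaf(d))) ≐ leaf(x1).
Decompose leaf/1: leaf(leaf(d)) ≐ x1.
Bind x1 := leaf(leaf(d)). Substituting into the earlier binding gives y := leaf(leaf(leaf(leaf(d)))).
MGU = { y ↦ leaf(leaf(leaf(leaf(d)))), w ↦ leaf(d), x1 ↦ leaf(leaf(d)) }, so y ↦ leaf(leaf(leaf(leaf(d)))).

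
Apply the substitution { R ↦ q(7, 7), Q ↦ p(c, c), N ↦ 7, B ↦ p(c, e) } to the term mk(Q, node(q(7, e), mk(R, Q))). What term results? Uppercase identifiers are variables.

Replace each occurrence of R with q(7, 7).
Replace each occurrence of Q with p(c, c).
Result: mk(p(c, c), node(q(7, e), mk(q(7, 7), p(c, c)))).

mk(p(c, c), node(q(7, e), mk(q(7, 7), p(c, c))))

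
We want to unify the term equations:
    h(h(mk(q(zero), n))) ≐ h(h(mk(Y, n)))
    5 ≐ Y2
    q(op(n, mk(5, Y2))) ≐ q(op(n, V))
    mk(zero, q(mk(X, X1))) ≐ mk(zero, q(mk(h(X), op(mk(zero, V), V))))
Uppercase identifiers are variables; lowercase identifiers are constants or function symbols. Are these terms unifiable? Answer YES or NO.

Decompose h/1: h(mk(q(zero), n)) ≐ h(mk(Y, n)).
Decompose h/1: mk(q(zero), n) ≐ mk(Y, n).
Decompose mk/2: q(zero) ≐ Y,  n ≐ n.
Bind Y := q(zero); no other remaining equation mentions Y.
Delete trivial equation n ≐ n.
Bind Y2 := 5; substituting into the one remaining equation that mentions Y2 gives: q(op(n, mk(5, 5))) ≐ q(op(n, V)).
Decompose q/1: op(n, mk(5, 5)) ≐ op(n, V).
Decompose op/2: n ≐ n,  mk(5, 5) ≐ V.
Delete trivial equation n ≐ n.
Bind V := mk(5, 5); substituting into the remaining equation gives: mk(zero, q(mk(X, X1))) ≐ mk(zero, q(mk(h(X), op(mk(zero, mk(5, 5)), mk(5, 5))))).
Decompose mk/2: zero ≐ zero,  q(mk(X, X1)) ≐ q(mk(h(X), op(mk(zero, mk(5, 5)), mk(5, 5)))).
Delete trivial equation zero ≐ zero.
Decompose q/1: mk(X, X1) ≐ mk(h(X), op(mk(zero, mk(5, 5)), mk(5, 5))).
Decompose mk/2: X ≐ h(X),  X1 ≐ op(mk(zero, mk(5, 5)), mk(5, 5)).
Occurs check fails: X occurs in h(X); the equation X ≐ h(X) has no finite solution.

NO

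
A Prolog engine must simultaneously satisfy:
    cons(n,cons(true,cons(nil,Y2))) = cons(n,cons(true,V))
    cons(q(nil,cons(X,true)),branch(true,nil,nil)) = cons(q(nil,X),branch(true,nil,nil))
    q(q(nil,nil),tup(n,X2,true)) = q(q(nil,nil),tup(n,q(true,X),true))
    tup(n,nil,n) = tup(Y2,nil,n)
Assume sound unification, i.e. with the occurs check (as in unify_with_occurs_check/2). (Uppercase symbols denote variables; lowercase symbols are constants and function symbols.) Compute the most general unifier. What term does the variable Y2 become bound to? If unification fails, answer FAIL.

FAIL

Decompose cons/2: n = n,  cons(true,cons(nil,Y2)) = cons(true,V).
Delete trivial equation n = n.
Decompose cons/2: true = true,  cons(nil,Y2) = V.
Delete trivial equation true = true.
Bind V := cons(nil,Y2); no other remaining equation mentions V.
Decompose cons/2: q(nil,cons(X,true)) = q(nil,X),  branch(true,nil,nil) = branch(true,nil,nil).
Decompose q/2: nil = nil,  cons(X,true) = X.
Delete trivial equation nil = nil.
Occurs check fails: X occurs in cons(X,true); the equation X = cons(X,true) has no finite solution.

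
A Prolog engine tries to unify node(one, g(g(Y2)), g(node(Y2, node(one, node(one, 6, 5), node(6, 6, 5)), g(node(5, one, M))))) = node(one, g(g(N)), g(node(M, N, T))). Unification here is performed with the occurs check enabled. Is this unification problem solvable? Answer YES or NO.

YES

Decompose node/3: one = one,  g(g(Y2)) = g(g(N)),  g(node(Y2, node(one, node(one, 6, 5), node(6, 6, 5)), g(node(5, one, M)))) = g(node(M, N, T)).
Delete trivial equation one = one.
Decompose g/1: g(Y2) = g(N).
Decompose g/1: Y2 = N.
Bind Y2 := N; substituting into the remaining equation gives: g(node(N, node(one, node(one, 6, 5), node(6, 6, 5)), g(node(5, one, M)))) = g(node(M, N, T)).
Decompose g/1: node(N, node(one, node(one, 6, 5), node(6, 6, 5)), g(node(5, one, M))) = node(M, N, T).
Decompose node/3: N = M,  node(one, node(one, 6, 5), node(6, 6, 5)) = N,  g(node(5, one, M)) = T.
Bind N := M; substituting into the one remaining equation that mentions N gives: node(one, node(one, 6, 5), node(6, 6, 5)) = M. Substituting into the earlier binding gives Y2 := M.
Bind M := node(one, node(one, 6, 5), node(6, 6, 5)); substituting into the remaining equation gives: g(node(5, one, node(one, node(one, 6, 5), node(6, 6, 5)))) = T. Substituting into the earlier bindings gives Y2 := node(one, node(one, 6, 5), node(6, 6, 5)), N := node(one, node(one, 6, 5), node(6, 6, 5)).
Bind T := g(node(5, one, node(one, node(one, 6, 5), node(6, 6, 5)))).
No equations remain and no clash or occurs-check failure arose, so a unifier exists.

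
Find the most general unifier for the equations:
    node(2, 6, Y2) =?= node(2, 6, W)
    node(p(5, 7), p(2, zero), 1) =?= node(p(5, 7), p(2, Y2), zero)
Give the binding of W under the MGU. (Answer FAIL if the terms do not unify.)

Decompose node/3: 2 =?= 2,  6 =?= 6,  Y2 =?= W.
Delete trivial equation 2 =?= 2.
Delete trivial equation 6 =?= 6.
Bind Y2 := W; substituting into the remaining equation gives: node(p(5, 7), p(2, zero), 1) =?= node(p(5, 7), p(2, W), zero).
Decompose node/3: p(5, 7) =?= p(5, 7),  p(2, zero) =?= p(2, W),  1 =?= zero.
Delete trivial equation p(5, 7) =?= p(5, 7).
Decompose p/2: 2 =?= 2,  zero =?= W.
Delete trivial equation 2 =?= 2.
Bind W := zero; no other remaining equation mentions W. Substituting into the earlier binding gives Y2 := zero.
Clash: constants 1 and zero differ; no unifier exists.

FAIL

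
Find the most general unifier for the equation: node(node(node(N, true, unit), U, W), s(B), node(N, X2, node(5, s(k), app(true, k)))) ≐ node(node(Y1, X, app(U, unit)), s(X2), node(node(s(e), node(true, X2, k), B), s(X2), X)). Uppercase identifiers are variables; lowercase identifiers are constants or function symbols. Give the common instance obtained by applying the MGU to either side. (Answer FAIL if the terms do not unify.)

Decompose node/3: node(node(N, true, unit), U, W) ≐ node(Y1, X, app(U, unit)),  s(B) ≐ s(X2),  node(N, X2, node(5, s(k), app(true, k))) ≐ node(node(s(e), node(true, X2, k), B), s(X2), X).
Decompose node/3: node(N, true, unit) ≐ Y1,  U ≐ X,  W ≐ app(U, unit).
Bind Y1 := node(N, true, unit); no other remaining equation mentions Y1.
Bind U := X; substituting into the one remaining equation that mentions U gives: W ≐ app(X, unit).
Bind W := app(X, unit); no other remaining equation mentions W.
Decompose s/1: B ≐ X2.
Bind B := X2; substituting into the remaining equation gives: node(N, X2, node(5, s(k), app(true, k))) ≐ node(node(s(e), node(true, X2, k), X2), s(X2), X).
Decompose node/3: N ≐ node(s(e), node(true, X2, k), X2),  X2 ≐ s(X2),  node(5, s(k), app(true, k)) ≐ X.
Bind N := node(s(e), node(true, X2, k), X2); no other remaining equation mentions N. Substituting into the earlier binding gives Y1 := node(node(s(e), node(true, X2, k), X2), true, unit).
Occurs check fails: X2 occurs in s(X2); the equation X2 ≐ s(X2) has no finite solution.

FAIL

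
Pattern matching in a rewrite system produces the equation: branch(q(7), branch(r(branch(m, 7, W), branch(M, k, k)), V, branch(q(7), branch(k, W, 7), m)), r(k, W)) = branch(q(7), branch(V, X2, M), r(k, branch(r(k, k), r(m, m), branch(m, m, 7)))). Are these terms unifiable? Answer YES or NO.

Decompose branch/3: q(7) = q(7),  branch(r(branch(m, 7, W), branch(M, k, k)), V, branch(q(7), branch(k, W, 7), m)) = branch(V, X2, M),  r(k, W) = r(k, branch(r(k, k), r(m, m), branch(m, m, 7))).
Delete trivial equation q(7) = q(7).
Decompose branch/3: r(branch(m, 7, W), branch(M, k, k)) = V,  V = X2,  branch(q(7), branch(k, W, 7), m) = M.
Bind V := r(branch(m, 7, W), branch(M, k, k)); substituting into the one remaining equation that mentions V gives: r(branch(m, 7, W), branch(M, k, k)) = X2.
Bind X2 := r(branch(m, 7, W), branch(M, k, k)); no other remaining equation mentions X2.
Bind M := branch(q(7), branch(k, W, 7), m); no other remaining equation mentions M. Substituting into the earlier bindings gives V := r(branch(m, 7, W), branch(branch(q(7), branch(k, W, 7), m), k, k)), X2 := r(branch(m, 7, W), branch(branch(q(7), branch(k, W, 7), m), k, k)).
Decompose r/2: k = k,  W = branch(r(k, k), r(m, m), branch(m, m, 7)).
Delete trivial equation k = k.
Bind W := branch(r(k, k), r(m, m), branch(m, m, 7)). Substituting into the earlier bindings gives V := r(branch(m, 7, branch(r(k, k), r(m, m), branch(m, m, 7))), branch(branch(q(7), branch(k, branch(r(k, k), r(m, m), branch(m, m, 7)), 7), m), k, k)), X2 := r(branch(m, 7, branch(r(k, k), r(m, m), branch(m, m, 7))), branch(branch(q(7), branch(k, branch(r(k, k), r(m, m), branch(m, m, 7)), 7), m), k, k)), M := branch(q(7), branch(k, branch(r(k, k), r(m, m), branch(m, m, 7)), 7), m).
No equations remain and no clash or occurs-check failure arose, so a unifier exists.

YES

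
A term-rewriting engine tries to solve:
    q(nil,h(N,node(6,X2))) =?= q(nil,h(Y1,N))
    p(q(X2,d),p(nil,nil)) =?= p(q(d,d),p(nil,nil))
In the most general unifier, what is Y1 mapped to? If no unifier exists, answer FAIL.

node(6,d)

Decompose q/2: nil =?= nil,  h(N,node(6,X2)) =?= h(Y1,N).
Delete trivial equation nil =?= nil.
Decompose h/2: N =?= Y1,  node(6,X2) =?= N.
Bind N := Y1; substituting into the one remaining equation that mentions N gives: node(6,X2) =?= Y1.
Bind Y1 := node(6,X2); no other remaining equation mentions Y1. Substituting into the earlier binding gives N := node(6,X2).
Decompose p/2: q(X2,d) =?= q(d,d),  p(nil,nil) =?= p(nil,nil).
Decompose q/2: X2 =?= d,  d =?= d.
Bind X2 := d; no other remaining equation mentions X2. Substituting into the earlier bindings gives N := node(6,d), Y1 := node(6,d).
Delete trivial equation d =?= d.
Delete trivial equation p(nil,nil) =?= p(nil,nil).
MGU = { N ↦ node(6,d), Y1 ↦ node(6,d), X2 ↦ d }, so Y1 ↦ node(6,d).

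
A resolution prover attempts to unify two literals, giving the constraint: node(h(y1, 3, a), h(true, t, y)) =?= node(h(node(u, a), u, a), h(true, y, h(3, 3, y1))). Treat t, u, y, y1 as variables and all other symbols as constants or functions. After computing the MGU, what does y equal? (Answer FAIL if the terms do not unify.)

Decompose node/2: h(y1, 3, a) =?= h(node(u, a), u, a),  h(true, t, y) =?= h(true, y, h(3, 3, y1)).
Decompose h/3: y1 =?= node(u, a),  3 =?= u,  a =?= a.
Bind y1 := node(u, a); substituting into the one remaining equation that mentions y1 gives: h(true, t, y) =?= h(true, y, h(3, 3, node(u, a))).
Bind u := 3; substituting into the one remaining equation that mentions u gives: h(true, t, y) =?= h(true, y, h(3, 3, node(3, a))). Substituting into the earlier binding gives y1 := node(3, a).
Delete trivial equation a =?= a.
Decompose h/3: true =?= true,  t =?= y,  y =?= h(3, 3, node(3, a)).
Delete trivial equation true =?= true.
Bind t := y; no other remaining equation mentions t.
Bind y := h(3, 3, node(3, a)). Substituting into the earlier binding gives t := h(3, 3, node(3, a)).
MGU = { y1 -> node(3, a), u -> 3, t -> h(3, 3, node(3, a)), y -> h(3, 3, node(3, a)) }, so y -> h(3, 3, node(3, a)).

h(3, 3, node(3, a))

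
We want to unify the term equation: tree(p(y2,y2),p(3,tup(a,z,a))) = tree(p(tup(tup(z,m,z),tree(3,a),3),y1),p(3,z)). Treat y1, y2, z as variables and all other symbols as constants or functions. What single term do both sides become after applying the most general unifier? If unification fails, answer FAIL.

Decompose tree/2: p(y2,y2) = p(tup(tup(z,m,z),tree(3,a),3),y1),  p(3,tup(a,z,a)) = p(3,z).
Decompose p/2: y2 = tup(tup(z,m,z),tree(3,a),3),  y2 = y1.
Bind y2 := tup(tup(z,m,z),tree(3,a),3); substituting into the one remaining equation that mentions y2 gives: tup(tup(z,m,z),tree(3,a),3) = y1.
Bind y1 := tup(tup(z,m,z),tree(3,a),3); no other remaining equation mentions y1.
Decompose p/2: 3 = 3,  tup(a,z,a) = z.
Delete trivial equation 3 = 3.
Occurs check fails: z occurs in tup(a,z,a); the equation z = tup(a,z,a) has no finite solution.

FAIL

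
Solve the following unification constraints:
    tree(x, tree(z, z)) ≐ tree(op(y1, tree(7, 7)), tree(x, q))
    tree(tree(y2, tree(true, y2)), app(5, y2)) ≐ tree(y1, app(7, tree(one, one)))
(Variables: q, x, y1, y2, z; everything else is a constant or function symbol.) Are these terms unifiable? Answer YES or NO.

Decompose tree/2: x ≐ op(y1, tree(7, 7)),  tree(z, z) ≐ tree(x, q).
Bind x := op(y1, tree(7, 7)); substituting into the one remaining equation that mentions x gives: tree(z, z) ≐ tree(op(y1, tree(7, 7)), q).
Decompose tree/2: z ≐ op(y1, tree(7, 7)),  z ≐ q.
Bind z := op(y1, tree(7, 7)); substituting into the one remaining equation that mentions z gives: op(y1, tree(7, 7)) ≐ q.
Bind q := op(y1, tree(7, 7)); no other remaining equation mentions q.
Decompose tree/2: tree(y2, tree(true, y2)) ≐ y1,  app(5, y2) ≐ app(7, tree(one, one)).
Bind y1 := tree(y2, tree(true, y2)); no other remaining equation mentions y1. Substituting into the earlier bindings gives x := op(tree(y2, tree(true, y2)), tree(7, 7)), z := op(tree(y2, tree(true, y2)), tree(7, 7)), q := op(tree(y2, tree(true, y2)), tree(7, 7)).
Decompose app/2: 5 ≐ 7,  y2 ≐ tree(one, one).
Clash: constants 5 and 7 differ; no unifier exists.

NO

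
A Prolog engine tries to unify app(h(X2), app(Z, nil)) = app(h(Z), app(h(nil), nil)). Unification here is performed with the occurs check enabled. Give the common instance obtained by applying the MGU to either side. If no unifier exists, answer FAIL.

app(h(h(nil)), app(h(nil), nil))

Decompose app/2: h(X2) = h(Z),  app(Z, nil) = app(h(nil), nil).
Decompose h/1: X2 = Z.
Bind X2 := Z; no other remaining equation mentions X2.
Decompose app/2: Z = h(nil),  nil = nil.
Bind Z := h(nil); no other remaining equation mentions Z. Substituting into the earlier binding gives X2 := h(nil).
Delete trivial equation nil = nil.
Applying the MGU to either side gives app(h(h(nil)), app(h(nil), nil)).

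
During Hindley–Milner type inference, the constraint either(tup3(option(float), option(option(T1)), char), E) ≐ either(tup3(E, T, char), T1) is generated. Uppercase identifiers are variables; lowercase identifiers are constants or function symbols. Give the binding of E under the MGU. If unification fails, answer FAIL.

Decompose either/2: tup3(option(float), option(option(T1)), char) ≐ tup3(E, T, char),  E ≐ T1.
Decompose tup3/3: option(float) ≐ E,  option(option(T1)) ≐ T,  char ≐ char.
Bind E := option(float); substituting into the one remaining equation that mentions E gives: option(float) ≐ T1.
Bind T := option(option(T1)); no other remaining equation mentions T.
Delete trivial equation char ≐ char.
Bind T1 := option(float). Substituting into the earlier binding gives T := option(option(option(float))).
MGU = { E := option(float), T := option(option(option(float))), T1 := option(float) }, so E := option(float).

option(float)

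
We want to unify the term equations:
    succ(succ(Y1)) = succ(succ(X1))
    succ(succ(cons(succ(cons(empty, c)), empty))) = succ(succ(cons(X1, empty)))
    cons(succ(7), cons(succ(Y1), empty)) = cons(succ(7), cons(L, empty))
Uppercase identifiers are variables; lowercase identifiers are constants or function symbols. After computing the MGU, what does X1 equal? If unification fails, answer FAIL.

succ(cons(empty, c))

Decompose succ/1: succ(Y1) = succ(X1).
Decompose succ/1: Y1 = X1.
Bind Y1 := X1; substituting into the one remaining equation that mentions Y1 gives: cons(succ(7), cons(succ(X1), empty)) = cons(succ(7), cons(L, empty)).
Decompose succ/1: succ(cons(succ(cons(empty, c)), empty)) = succ(cons(X1, empty)).
Decompose succ/1: cons(succ(cons(empty, c)), empty) = cons(X1, empty).
Decompose cons/2: succ(cons(empty, c)) = X1,  empty = empty.
Bind X1 := succ(cons(empty, c)); substituting into the one remaining equation that mentions X1 gives: cons(succ(7), cons(succ(succ(cons(empty, c))), empty)) = cons(succ(7), cons(L, empty)). Substituting into the earlier binding gives Y1 := succ(cons(empty, c)).
Delete trivial equation empty = empty.
Decompose cons/2: succ(7) = succ(7),  cons(succ(succ(cons(empty, c))), empty) = cons(L, empty).
Delete trivial equation succ(7) = succ(7).
Decompose cons/2: succ(succ(cons(empty, c))) = L,  empty = empty.
Bind L := succ(succ(cons(empty, c))); no other remaining equation mentions L.
Delete trivial equation empty = empty.
MGU = { Y1 := succ(cons(empty, c)), X1 := succ(cons(empty, c)), L := succ(succ(cons(empty, c))) }, so X1 := succ(cons(empty, c)).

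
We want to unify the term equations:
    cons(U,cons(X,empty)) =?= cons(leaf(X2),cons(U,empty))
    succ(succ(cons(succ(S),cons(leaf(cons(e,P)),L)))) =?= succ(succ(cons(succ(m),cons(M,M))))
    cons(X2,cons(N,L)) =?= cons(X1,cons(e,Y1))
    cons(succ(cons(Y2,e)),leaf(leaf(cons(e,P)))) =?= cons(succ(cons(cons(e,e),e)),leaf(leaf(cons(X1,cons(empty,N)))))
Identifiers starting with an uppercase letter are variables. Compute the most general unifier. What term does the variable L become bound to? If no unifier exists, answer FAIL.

Decompose cons/2: U =?= leaf(X2),  cons(X,empty) =?= cons(U,empty).
Bind U := leaf(X2); substituting into the one remaining equation that mentions U gives: cons(X,empty) =?= cons(leaf(X2),empty).
Decompose cons/2: X =?= leaf(X2),  empty =?= empty.
Bind X := leaf(X2); no other remaining equation mentions X.
Delete trivial equation empty =?= empty.
Decompose succ/1: succ(cons(succ(S),cons(leaf(cons(e,P)),L))) =?= succ(cons(succ(m),cons(M,M))).
Decompose succ/1: cons(succ(S),cons(leaf(cons(e,P)),L)) =?= cons(succ(m),cons(M,M)).
Decompose cons/2: succ(S) =?= succ(m),  cons(leaf(cons(e,P)),L) =?= cons(M,M).
Decompose succ/1: S =?= m.
Bind S := m; no other remaining equation mentions S.
Decompose cons/2: leaf(cons(e,P)) =?= M,  L =?= M.
Bind M := leaf(cons(e,P)); substituting into the one remaining equation that mentions M gives: L =?= leaf(cons(e,P)).
Bind L := leaf(cons(e,P)); substituting into the one remaining equation that mentions L gives: cons(X2,cons(N,leaf(cons(e,P)))) =?= cons(X1,cons(e,Y1)).
Decompose cons/2: X2 =?= X1,  cons(N,leaf(cons(e,P))) =?= cons(e,Y1).
Bind X2 := X1; no other remaining equation mentions X2. Substituting into the earlier bindings gives U := leaf(X1), X := leaf(X1).
Decompose cons/2: N =?= e,  leaf(cons(e,P)) =?= Y1.
Bind N := e; substituting into the one remaining equation that mentions N gives: cons(succ(cons(Y2,e)),leaf(leaf(cons(e,P)))) =?= cons(succ(cons(cons(e,e),e)),leaf(leaf(cons(X1,cons(empty,e))))).
Bind Y1 := leaf(cons(e,P)); no other remaining equation mentions Y1.
Decompose cons/2: succ(cons(Y2,e)) =?= succ(cons(cons(e,e),e)),  leaf(leaf(cons(e,P))) =?= leaf(leaf(cons(X1,cons(empty,e)))).
Decompose succ/1: cons(Y2,e) =?= cons(cons(e,e),e).
Decompose cons/2: Y2 =?= cons(e,e),  e =?= e.
Bind Y2 := cons(e,e); no other remaining equation mentions Y2.
Delete trivial equation e =?= e.
Decompose leaf/1: leaf(cons(e,P)) =?= leaf(cons(X1,cons(empty,e))).
Decompose leaf/1: cons(e,P) =?= cons(X1,cons(empty,e)).
Decompose cons/2: e =?= X1,  P =?= cons(empty,e).
Bind X1 := e; no other remaining equation mentions X1. Substituting into the earlier bindings gives U := leaf(e), X := leaf(e), X2 := e.
Bind P := cons(empty,e). Substituting into the earlier bindings gives M := leaf(cons(e,cons(empty,e))), L := leaf(cons(e,cons(empty,e))), Y1 := leaf(cons(e,cons(empty,e))).
MGU = { U -> leaf(e), X -> leaf(e), S -> m, M -> leaf(cons(e,cons(empty,e))), L -> leaf(cons(e,cons(empty,e))), X2 -> e, N -> e, Y1 -> leaf(cons(e,cons(empty,e))), Y2 -> cons(e,e), X1 -> e, P -> cons(empty,e) }, so L -> leaf(cons(e,cons(empty,e))).

leaf(cons(e,cons(empty,e)))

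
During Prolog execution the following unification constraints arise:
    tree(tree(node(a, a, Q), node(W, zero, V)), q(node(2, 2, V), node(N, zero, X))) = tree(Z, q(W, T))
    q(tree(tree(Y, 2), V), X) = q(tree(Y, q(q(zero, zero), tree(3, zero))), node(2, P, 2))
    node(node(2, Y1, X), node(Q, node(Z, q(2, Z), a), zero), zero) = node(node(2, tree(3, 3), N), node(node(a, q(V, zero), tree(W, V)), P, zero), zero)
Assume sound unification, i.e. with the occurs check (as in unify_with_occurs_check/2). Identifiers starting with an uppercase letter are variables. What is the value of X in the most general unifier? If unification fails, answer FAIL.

FAIL

Decompose tree/2: tree(node(a, a, Q), node(W, zero, V)) = Z,  q(node(2, 2, V), node(N, zero, X)) = q(W, T).
Bind Z := tree(node(a, a, Q), node(W, zero, V)); substituting into the one remaining equation that mentions Z gives: node(node(2, Y1, X), node(Q, node(tree(node(a, a, Q), node(W, zero, V)), q(2, tree(node(a, a, Q), node(W, zero, V))), a), zero), zero) = node(node(2, tree(3, 3), N), node(node(a, q(V, zero), tree(W, V)), P, zero), zero).
Decompose q/2: node(2, 2, V) = W,  node(N, zero, X) = T.
Bind W := node(2, 2, V); substituting into the one remaining equation that mentions W gives: node(node(2, Y1, X), node(Q, node(tree(node(a, a, Q), node(node(2, 2, V), zero, V)), q(2, tree(node(a, a, Q), node(node(2, 2, V), zero, V))), a), zero), zero) = node(node(2, tree(3, 3), N), node(node(a, q(V, zero), tree(node(2, 2, V), V)), P, zero), zero). Substituting into the earlier binding gives Z := tree(node(a, a, Q), node(node(2, 2, V), zero, V)).
Bind T := node(N, zero, X); no other remaining equation mentions T.
Decompose q/2: tree(tree(Y, 2), V) = tree(Y, q(q(zero, zero), tree(3, zero))),  X = node(2, P, 2).
Decompose tree/2: tree(Y, 2) = Y,  V = q(q(zero, zero), tree(3, zero)).
Occurs check fails: Y occurs in tree(Y, 2); the equation Y = tree(Y, 2) has no finite solution.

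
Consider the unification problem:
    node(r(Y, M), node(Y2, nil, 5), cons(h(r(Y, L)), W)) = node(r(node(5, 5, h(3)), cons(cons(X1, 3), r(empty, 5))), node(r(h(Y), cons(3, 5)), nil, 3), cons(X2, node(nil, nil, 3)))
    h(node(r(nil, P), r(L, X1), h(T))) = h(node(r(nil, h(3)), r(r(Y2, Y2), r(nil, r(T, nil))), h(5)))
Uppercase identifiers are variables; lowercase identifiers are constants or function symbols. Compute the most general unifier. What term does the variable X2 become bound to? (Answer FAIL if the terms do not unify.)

Decompose node/3: r(Y, M) = r(node(5, 5, h(3)), cons(cons(X1, 3), r(empty, 5))),  node(Y2, nil, 5) = node(r(h(Y), cons(3, 5)), nil, 3),  cons(h(r(Y, L)), W) = cons(X2, node(nil, nil, 3)).
Decompose r/2: Y = node(5, 5, h(3)),  M = cons(cons(X1, 3), r(empty, 5)).
Bind Y := node(5, 5, h(3)); substituting into the 2 remaining equations that mention Y gives: node(Y2, nil, 5) = node(r(h(node(5, 5, h(3))), cons(3, 5)), nil, 3),  cons(h(r(node(5, 5, h(3)), L)), W) = cons(X2, node(nil, nil, 3)).
Bind M := cons(cons(X1, 3), r(empty, 5)); no other remaining equation mentions M.
Decompose node/3: Y2 = r(h(node(5, 5, h(3))), cons(3, 5)),  nil = nil,  5 = 3.
Bind Y2 := r(h(node(5, 5, h(3))), cons(3, 5)); substituting into the one remaining equation that mentions Y2 gives: h(node(r(nil, P), r(L, X1), h(T))) = h(node(r(nil, h(3)), r(r(r(h(node(5, 5, h(3))), cons(3, 5)), r(h(node(5, 5, h(3))), cons(3, 5))), r(nil, r(T, nil))), h(5))).
Delete trivial equation nil = nil.
Clash: constants 5 and 3 differ; no unifier exists.

FAIL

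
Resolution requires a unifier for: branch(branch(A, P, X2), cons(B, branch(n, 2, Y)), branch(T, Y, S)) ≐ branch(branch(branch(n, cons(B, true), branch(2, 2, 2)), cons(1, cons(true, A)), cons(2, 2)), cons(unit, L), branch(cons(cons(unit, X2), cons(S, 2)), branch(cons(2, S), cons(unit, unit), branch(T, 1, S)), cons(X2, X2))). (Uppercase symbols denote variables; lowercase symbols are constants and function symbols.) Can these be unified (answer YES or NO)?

YES

Decompose branch/3: branch(A, P, X2) ≐ branch(branch(n, cons(B, true), branch(2, 2, 2)), cons(1, cons(true, A)), cons(2, 2)),  cons(B, branch(n, 2, Y)) ≐ cons(unit, L),  branch(T, Y, S) ≐ branch(cons(cons(unit, X2), cons(S, 2)), branch(cons(2, S), cons(unit, unit), branch(T, 1, S)), cons(X2, X2)).
Decompose branch/3: A ≐ branch(n, cons(B, true), branch(2, 2, 2)),  P ≐ cons(1, cons(true, A)),  X2 ≐ cons(2, 2).
Bind A := branch(n, cons(B, true), branch(2, 2, 2)); substituting into the one remaining equation that mentions A gives: P ≐ cons(1, cons(true, branch(n, cons(B, true), branch(2, 2, 2)))).
Bind P := cons(1, cons(true, branch(n, cons(B, true), branch(2, 2, 2)))); no other remaining equation mentions P.
Bind X2 := cons(2, 2); substituting into the one remaining equation that mentions X2 gives: branch(T, Y, S) ≐ branch(cons(cons(unit, cons(2, 2)), cons(S, 2)), branch(cons(2, S), cons(unit, unit), branch(T, 1, S)), cons(cons(2, 2), cons(2, 2))).
Decompose cons/2: B ≐ unit,  branch(n, 2, Y) ≐ L.
Bind B := unit; no other remaining equation mentions B. Substituting into the earlier bindings gives A := branch(n, cons(unit, true), branch(2, 2, 2)), P := cons(1, cons(true, branch(n, cons(unit, true), branch(2, 2, 2)))).
Bind L := branch(n, 2, Y); no other remaining equation mentions L.
Decompose branch/3: T ≐ cons(cons(unit, cons(2, 2)), cons(S, 2)),  Y ≐ branch(cons(2, S), cons(unit, unit), branch(T, 1, S)),  S ≐ cons(cons(2, 2), cons(2, 2)).
Bind T := cons(cons(unit, cons(2, 2)), cons(S, 2)); substituting into the one remaining equation that mentions T gives: Y ≐ branch(cons(2, S), cons(unit, unit), branch(cons(cons(unit, cons(2, 2)), cons(S, 2)), 1, S)).
Bind Y := branch(cons(2, S), cons(unit, unit), branch(cons(cons(unit, cons(2, 2)), cons(S, 2)), 1, S)); no other remaining equation mentions Y. Substituting into the earlier binding gives L := branch(n, 2, branch(cons(2, S), cons(unit, unit), branch(cons(cons(unit, cons(2, 2)), cons(S, 2)), 1, S))).
Bind S := cons(cons(2, 2), cons(2, 2)). Substituting into the earlier bindings gives L := branch(n, 2, branch(cons(2, cons(cons(2, 2), cons(2, 2))), cons(unit, unit), branch(cons(cons(unit, cons(2, 2)), cons(cons(cons(2, 2), cons(2, 2)), 2)), 1, cons(cons(2, 2), cons(2, 2))))), T := cons(cons(unit, cons(2, 2)), cons(cons(cons(2, 2), cons(2, 2)), 2)), Y := branch(cons(2, cons(cons(2, 2), cons(2, 2))), cons(unit, unit), branch(cons(cons(unit, cons(2, 2)), cons(cons(cons(2, 2), cons(2, 2)), 2)), 1, cons(cons(2, 2), cons(2, 2)))).
No equations remain and no clash or occurs-check failure arose, so a unifier exists.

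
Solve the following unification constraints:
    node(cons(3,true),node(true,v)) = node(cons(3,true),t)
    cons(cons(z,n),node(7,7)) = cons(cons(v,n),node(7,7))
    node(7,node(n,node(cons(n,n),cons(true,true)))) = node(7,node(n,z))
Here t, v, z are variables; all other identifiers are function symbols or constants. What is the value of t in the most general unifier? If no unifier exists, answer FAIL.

node(true,node(cons(n,n),cons(true,true)))

Decompose node/2: cons(3,true) = cons(3,true),  node(true,v) = t.
Delete trivial equation cons(3,true) = cons(3,true).
Bind t := node(true,v); no other remaining equation mentions t.
Decompose cons/2: cons(z,n) = cons(v,n),  node(7,7) = node(7,7).
Decompose cons/2: z = v,  n = n.
Bind z := v; substituting into the one remaining equation that mentions z gives: node(7,node(n,node(cons(n,n),cons(true,true)))) = node(7,node(n,v)).
Delete trivial equation n = n.
Delete trivial equation node(7,7) = node(7,7).
Decompose node/2: 7 = 7,  node(n,node(cons(n,n),cons(true,true))) = node(n,v).
Delete trivial equation 7 = 7.
Decompose node/2: n = n,  node(cons(n,n),cons(true,true)) = v.
Delete trivial equation n = n.
Bind v := node(cons(n,n),cons(true,true)). Substituting into the earlier bindings gives t := node(true,node(cons(n,n),cons(true,true))), z := node(cons(n,n),cons(true,true)).
MGU = { t := node(true,node(cons(n,n),cons(true,true))), z := node(cons(n,n),cons(true,true)), v := node(cons(n,n),cons(true,true)) }, so t := node(true,node(cons(n,n),cons(true,true))).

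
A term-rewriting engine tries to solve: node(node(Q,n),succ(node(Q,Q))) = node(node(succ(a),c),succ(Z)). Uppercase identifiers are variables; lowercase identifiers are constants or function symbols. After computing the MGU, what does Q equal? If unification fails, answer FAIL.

Decompose node/2: node(Q,n) = node(succ(a),c),  succ(node(Q,Q)) = succ(Z).
Decompose node/2: Q = succ(a),  n = c.
Bind Q := succ(a); substituting into the one remaining equation that mentions Q gives: succ(node(succ(a),succ(a))) = succ(Z).
Clash: constants n and c differ; no unifier exists.

FAIL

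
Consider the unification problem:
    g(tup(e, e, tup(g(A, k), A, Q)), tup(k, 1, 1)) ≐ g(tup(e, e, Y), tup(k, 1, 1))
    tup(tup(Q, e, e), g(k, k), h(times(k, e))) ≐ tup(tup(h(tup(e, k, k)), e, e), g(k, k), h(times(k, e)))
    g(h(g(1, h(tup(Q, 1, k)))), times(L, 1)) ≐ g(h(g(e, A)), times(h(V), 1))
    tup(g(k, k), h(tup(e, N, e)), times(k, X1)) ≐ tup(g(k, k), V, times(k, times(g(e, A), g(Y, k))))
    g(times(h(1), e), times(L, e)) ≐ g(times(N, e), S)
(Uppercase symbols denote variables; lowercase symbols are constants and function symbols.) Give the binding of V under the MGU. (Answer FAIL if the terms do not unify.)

Decompose g/2: tup(e, e, tup(g(A, k), A, Q)) ≐ tup(e, e, Y),  tup(k, 1, 1) ≐ tup(k, 1, 1).
Decompose tup/3: e ≐ e,  e ≐ e,  tup(g(A, k), A, Q) ≐ Y.
Delete trivial equation e ≐ e.
Delete trivial equation e ≐ e.
Bind Y := tup(g(A, k), A, Q); substituting into the one remaining equation that mentions Y gives: tup(g(k, k), h(tup(e, N, e)), times(k, X1)) ≐ tup(g(k, k), V, times(k, times(g(e, A), g(tup(g(A, k), A, Q), k)))).
Delete trivial equation tup(k, 1, 1) ≐ tup(k, 1, 1).
Decompose tup/3: tup(Q, e, e) ≐ tup(h(tup(e, k, k)), e, e),  g(k, k) ≐ g(k, k),  h(times(k, e)) ≐ h(times(k, e)).
Decompose tup/3: Q ≐ h(tup(e, k, k)),  e ≐ e,  e ≐ e.
Bind Q := h(tup(e, k, k)); substituting into the 2 remaining equations that mention Q gives: g(h(g(1, h(tup(h(tup(e, k, k)), 1, k)))), times(L, 1)) ≐ g(h(g(e, A)), times(h(V), 1)),  tup(g(k, k), h(tup(e, N, e)), times(k, X1)) ≐ tup(g(k, k), V, times(k, times(g(e, A), g(tup(g(A, k), A, h(tup(e, k, k))), k)))). Substituting into the earlier binding gives Y := tup(g(A, k), A, h(tup(e, k, k))).
Delete trivial equation e ≐ e.
Delete trivial equation e ≐ e.
Delete trivial equation g(k, k) ≐ g(k, k).
Delete trivial equation h(times(k, e)) ≐ h(times(k, e)).
Decompose g/2: h(g(1, h(tup(h(tup(e, k, k)), 1, k)))) ≐ h(g(e, A)),  times(L, 1) ≐ times(h(V), 1).
Decompose h/1: g(1, h(tup(h(tup(e, k, k)), 1, k))) ≐ g(e, A).
Decompose g/2: 1 ≐ e,  h(tup(h(tup(e, k, k)), 1, k)) ≐ A.
Clash: constants 1 and e differ; no unifier exists.

FAIL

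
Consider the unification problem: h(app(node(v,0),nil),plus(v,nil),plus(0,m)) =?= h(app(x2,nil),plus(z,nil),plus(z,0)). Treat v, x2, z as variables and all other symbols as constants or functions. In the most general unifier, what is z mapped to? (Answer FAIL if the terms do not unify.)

FAIL

Decompose h/3: app(node(v,0),nil) =?= app(x2,nil),  plus(v,nil) =?= plus(z,nil),  plus(0,m) =?= plus(z,0).
Decompose app/2: node(v,0) =?= x2,  nil =?= nil.
Bind x2 := node(v,0); no other remaining equation mentions x2.
Delete trivial equation nil =?= nil.
Decompose plus/2: v =?= z,  nil =?= nil.
Bind v := z; no other remaining equation mentions v. Substituting into the earlier binding gives x2 := node(z,0).
Delete trivial equation nil =?= nil.
Decompose plus/2: 0 =?= z,  m =?= 0.
Bind z := 0; no other remaining equation mentions z. Substituting into the earlier bindings gives x2 := node(0,0), v := 0.
Clash: constants m and 0 differ; no unifier exists.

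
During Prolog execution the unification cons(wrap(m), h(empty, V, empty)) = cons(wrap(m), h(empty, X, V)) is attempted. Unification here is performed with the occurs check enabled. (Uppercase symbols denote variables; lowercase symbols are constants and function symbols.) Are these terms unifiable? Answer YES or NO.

Decompose cons/2: wrap(m) = wrap(m),  h(empty, V, empty) = h(empty, X, V).
Delete trivial equation wrap(m) = wrap(m).
Decompose h/3: empty = empty,  V = X,  empty = V.
Delete trivial equation empty = empty.
Bind V := X; substituting into the remaining equation gives: empty = X.
Bind X := empty. Substituting into the earlier binding gives V := empty.
No equations remain and no clash or occurs-check failure arose, so a unifier exists.

YES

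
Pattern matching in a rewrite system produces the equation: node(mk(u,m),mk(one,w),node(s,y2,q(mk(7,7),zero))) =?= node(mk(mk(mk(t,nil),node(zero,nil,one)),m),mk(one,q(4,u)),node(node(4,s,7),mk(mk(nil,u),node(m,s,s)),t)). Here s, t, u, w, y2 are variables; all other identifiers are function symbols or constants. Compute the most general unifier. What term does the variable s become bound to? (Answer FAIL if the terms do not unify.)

FAIL

Decompose node/3: mk(u,m) =?= mk(mk(mk(t,nil),node(zero,nil,one)),m),  mk(one,w) =?= mk(one,q(4,u)),  node(s,y2,q(mk(7,7),zero)) =?= node(node(4,s,7),mk(mk(nil,u),node(m,s,s)),t).
Decompose mk/2: u =?= mk(mk(t,nil),node(zero,nil,one)),  m =?= m.
Bind u := mk(mk(t,nil),node(zero,nil,one)); substituting into the 2 remaining equations that mention u gives: mk(one,w) =?= mk(one,q(4,mk(mk(t,nil),node(zero,nil,one)))),  node(s,y2,q(mk(7,7),zero)) =?= node(node(4,s,7),mk(mk(nil,mk(mk(t,nil),node(zero,nil,one))),node(m,s,s)),t).
Delete trivial equation m =?= m.
Decompose mk/2: one =?= one,  w =?= q(4,mk(mk(t,nil),node(zero,nil,one))).
Delete trivial equation one =?= one.
Bind w := q(4,mk(mk(t,nil),node(zero,nil,one))); no other remaining equation mentions w.
Decompose node/3: s =?= node(4,s,7),  y2 =?= mk(mk(nil,mk(mk(t,nil),node(zero,nil,one))),node(m,s,s)),  q(mk(7,7),zero) =?= t.
Occurs check fails: s occurs in node(4,s,7); the equation s =?= node(4,s,7) has no finite solution.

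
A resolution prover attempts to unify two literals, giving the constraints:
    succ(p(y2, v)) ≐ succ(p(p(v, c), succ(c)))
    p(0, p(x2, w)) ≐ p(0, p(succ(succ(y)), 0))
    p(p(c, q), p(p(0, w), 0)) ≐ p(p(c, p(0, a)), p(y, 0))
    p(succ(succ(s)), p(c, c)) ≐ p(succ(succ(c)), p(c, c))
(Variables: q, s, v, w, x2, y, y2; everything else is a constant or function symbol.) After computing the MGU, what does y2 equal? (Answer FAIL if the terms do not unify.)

Decompose succ/1: p(y2, v) ≐ p(p(v, c), succ(c)).
Decompose p/2: y2 ≐ p(v, c),  v ≐ succ(c).
Bind y2 := p(v, c); no other remaining equation mentions y2.
Bind v := succ(c); no other remaining equation mentions v. Substituting into the earlier binding gives y2 := p(succ(c), c).
Decompose p/2: 0 ≐ 0,  p(x2, w) ≐ p(succ(succ(y)), 0).
Delete trivial equation 0 ≐ 0.
Decompose p/2: x2 ≐ succ(succ(y)),  w ≐ 0.
Bind x2 := succ(succ(y)); no other remaining equation mentions x2.
Bind w := 0; substituting into the one remaining equation that mentions w gives: p(p(c, q), p(p(0, 0), 0)) ≐ p(p(c, p(0, a)), p(y, 0)).
Decompose p/2: p(c, q) ≐ p(c, p(0, a)),  p(p(0, 0), 0) ≐ p(y, 0).
Decompose p/2: c ≐ c,  q ≐ p(0, a).
Delete trivial equation c ≐ c.
Bind q := p(0, a); no other remaining equation mentions q.
Decompose p/2: p(0, 0) ≐ y,  0 ≐ 0.
Bind y := p(0, 0); no other remaining equation mentions y. Substituting into the earlier binding gives x2 := succ(succ(p(0, 0))).
Delete trivial equation 0 ≐ 0.
Decompose p/2: succ(succ(s)) ≐ succ(succ(c)),  p(c, c) ≐ p(c, c).
Decompose succ/1: succ(s) ≐ succ(c).
Decompose succ/1: s ≐ c.
Bind s := c; no other remaining equation mentions s.
Delete trivial equation p(c, c) ≐ p(c, c).
MGU = { y2 ↦ p(succ(c), c), v ↦ succ(c), x2 ↦ succ(succ(p(0, 0))), w ↦ 0, q ↦ p(0, a), y ↦ p(0, 0), s ↦ c }, so y2 ↦ p(succ(c), c).

p(succ(c), c)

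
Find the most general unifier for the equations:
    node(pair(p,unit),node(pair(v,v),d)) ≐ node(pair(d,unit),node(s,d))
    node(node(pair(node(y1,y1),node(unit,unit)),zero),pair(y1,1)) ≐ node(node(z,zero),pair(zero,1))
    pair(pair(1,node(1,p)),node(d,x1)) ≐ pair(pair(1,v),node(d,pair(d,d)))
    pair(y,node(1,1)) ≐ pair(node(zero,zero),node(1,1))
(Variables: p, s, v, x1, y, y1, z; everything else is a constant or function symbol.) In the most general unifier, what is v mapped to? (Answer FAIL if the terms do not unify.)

node(1,d)

Decompose node/2: pair(p,unit) ≐ pair(d,unit),  node(pair(v,v),d) ≐ node(s,d).
Decompose pair/2: p ≐ d,  unit ≐ unit.
Bind p := d; substituting into the one remaining equation that mentions p gives: pair(pair(1,node(1,d)),node(d,x1)) ≐ pair(pair(1,v),node(d,pair(d,d))).
Delete trivial equation unit ≐ unit.
Decompose node/2: pair(v,v) ≐ s,  d ≐ d.
Bind s := pair(v,v); no other remaining equation mentions s.
Delete trivial equation d ≐ d.
Decompose node/2: node(pair(node(y1,y1),node(unit,unit)),zero) ≐ node(z,zero),  pair(y1,1) ≐ pair(zero,1).
Decompose node/2: pair(node(y1,y1),node(unit,unit)) ≐ z,  zero ≐ zero.
Bind z := pair(node(y1,y1),node(unit,unit)); no other remaining equation mentions z.
Delete trivial equation zero ≐ zero.
Decompose pair/2: y1 ≐ zero,  1 ≐ 1.
Bind y1 := zero; no other remaining equation mentions y1. Substituting into the earlier binding gives z := pair(node(zero,zero),node(unit,unit)).
Delete trivial equation 1 ≐ 1.
Decompose pair/2: pair(1,node(1,d)) ≐ pair(1,v),  node(d,x1) ≐ node(d,pair(d,d)).
Decompose pair/2: 1 ≐ 1,  node(1,d) ≐ v.
Delete trivial equation 1 ≐ 1.
Bind v := node(1,d); no other remaining equation mentions v. Substituting into the earlier binding gives s := pair(node(1,d),node(1,d)).
Decompose node/2: d ≐ d,  x1 ≐ pair(d,d).
Delete trivial equation d ≐ d.
Bind x1 := pair(d,d); no other remaining equation mentions x1.
Decompose pair/2: y ≐ node(zero,zero),  node(1,1) ≐ node(1,1).
Bind y := node(zero,zero); no other remaining equation mentions y.
Delete trivial equation node(1,1) ≐ node(1,1).
MGU = { p -> d, s -> pair(node(1,d),node(1,d)), z -> pair(node(zero,zero),node(unit,unit)), y1 -> zero, v -> node(1,d), x1 -> pair(d,d), y -> node(zero,zero) }, so v -> node(1,d).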